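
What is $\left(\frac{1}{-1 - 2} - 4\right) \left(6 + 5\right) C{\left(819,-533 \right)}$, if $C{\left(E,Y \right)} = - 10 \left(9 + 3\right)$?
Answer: $5720$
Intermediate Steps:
$C{\left(E,Y \right)} = -120$ ($C{\left(E,Y \right)} = \left(-10\right) 12 = -120$)
$\left(\frac{1}{-1 - 2} - 4\right) \left(6 + 5\right) C{\left(819,-533 \right)} = \left(\frac{1}{-1 - 2} - 4\right) \left(6 + 5\right) \left(-120\right) = \left(\frac{1}{-3} - 4\right) 11 \left(-120\right) = \left(- \frac{1}{3} - 4\right) 11 \left(-120\right) = \left(- \frac{13}{3}\right) 11 \left(-120\right) = \left(- \frac{143}{3}\right) \left(-120\right) = 5720$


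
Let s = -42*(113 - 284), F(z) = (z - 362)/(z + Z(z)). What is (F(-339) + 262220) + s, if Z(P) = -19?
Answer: 96446617/358 ≈ 2.6940e+5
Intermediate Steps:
F(z) = (-362 + z)/(-19 + z) (F(z) = (z - 362)/(z - 19) = (-362 + z)/(-19 + z))
s = 7182 (s = -42*(-171) = 7182)
(F(-339) + 262220) + s = ((-362 - 339)/(-19 - 339) + 262220) + 7182 = (-701/(-358) + 262220) + 7182 = (-1/358*(-701) + 262220) + 7182 = (701/358 + 262220) + 7182 = 93875461/358 + 7182 = 96446617/358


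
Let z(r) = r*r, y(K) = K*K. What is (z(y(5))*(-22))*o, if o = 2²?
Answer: -55000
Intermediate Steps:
y(K) = K²
o = 4
z(r) = r²
(z(y(5))*(-22))*o = ((5²)²*(-22))*4 = (25²*(-22))*4 = (625*(-22))*4 = -13750*4 = -55000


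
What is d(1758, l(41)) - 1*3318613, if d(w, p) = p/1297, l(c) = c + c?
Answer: -4304240979/1297 ≈ -3.3186e+6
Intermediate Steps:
l(c) = 2*c
d(w, p) = p/1297 (d(w, p) = p*(1/1297) = p/1297)
d(1758, l(41)) - 1*3318613 = (2*41)/1297 - 1*3318613 = (1/1297)*82 - 3318613 = 82/1297 - 3318613 = -4304240979/1297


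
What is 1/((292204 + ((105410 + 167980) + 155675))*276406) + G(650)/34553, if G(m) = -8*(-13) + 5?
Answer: 199363079531/63198096110838 ≈ 0.0031546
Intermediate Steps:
G(m) = 109 (G(m) = 104 + 5 = 109)
1/((292204 + ((105410 + 167980) + 155675))*276406) + G(650)/34553 = 1/((292204 + ((105410 + 167980) + 155675))*276406) + 109/34553 = (1/276406)/(292204 + (273390 + 155675)) + 109*(1/34553) = (1/276406)/(292204 + 429065) + 1/317 = (1/276406)/721269 + 1/317 = (1/721269)*(1/276406) + 1/317 = 1/199363079214 + 1/317 = 199363079531/63198096110838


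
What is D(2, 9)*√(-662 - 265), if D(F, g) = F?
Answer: 6*I*√103 ≈ 60.893*I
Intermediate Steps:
D(2, 9)*√(-662 - 265) = 2*√(-662 - 265) = 2*√(-927) = 2*(3*I*√103) = 6*I*√103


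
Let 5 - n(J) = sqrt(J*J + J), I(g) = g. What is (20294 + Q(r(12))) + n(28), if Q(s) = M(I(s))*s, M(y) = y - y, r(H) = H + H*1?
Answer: 20299 - 2*sqrt(203) ≈ 20271.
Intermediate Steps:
r(H) = 2*H (r(H) = H + H = 2*H)
M(y) = 0
n(J) = 5 - sqrt(J + J**2) (n(J) = 5 - sqrt(J*J + J) = 5 - sqrt(J**2 + J) = 5 - sqrt(J + J**2))
Q(s) = 0 (Q(s) = 0*s = 0)
(20294 + Q(r(12))) + n(28) = (20294 + 0) + (5 - sqrt(28*(1 + 28))) = 20294 + (5 - sqrt(28*29)) = 20294 + (5 - sqrt(812)) = 20294 + (5 - 2*sqrt(203)) = 20299 - 2*sqrt(203)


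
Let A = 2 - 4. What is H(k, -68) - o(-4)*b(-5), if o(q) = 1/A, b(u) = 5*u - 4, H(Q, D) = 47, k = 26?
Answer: 65/2 ≈ 32.500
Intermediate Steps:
b(u) = -4 + 5*u
A = -2
o(q) = -1/2 (o(q) = 1/(-2) = -1/2)
H(k, -68) - o(-4)*b(-5) = 47 - (-1)*(-4 + 5*(-5))/2 = 47 - (-1)*(-4 - 25)/2 = 47 - (-1)*(-29)/2 = 47 - 1*29/2 = 47 - 29/2 = 65/2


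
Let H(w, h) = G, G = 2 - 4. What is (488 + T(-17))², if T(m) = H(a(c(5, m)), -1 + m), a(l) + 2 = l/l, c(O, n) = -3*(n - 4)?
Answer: 236196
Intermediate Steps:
c(O, n) = 12 - 3*n (c(O, n) = -3*(-4 + n) = 12 - 3*n)
a(l) = -1 (a(l) = -2 + l/l = -2 + 1 = -1)
G = -2
H(w, h) = -2
T(m) = -2
(488 + T(-17))² = (488 - 2)² = 486² = 236196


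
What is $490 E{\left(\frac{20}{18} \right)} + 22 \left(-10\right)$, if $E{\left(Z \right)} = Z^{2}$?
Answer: $\frac{31180}{81} \approx 384.94$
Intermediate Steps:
$490 E{\left(\frac{20}{18} \right)} + 22 \left(-10\right) = 490 \left(\frac{20}{18}\right)^{2} + 22 \left(-10\right) = 490 \left(20 \cdot \frac{1}{18}\right)^{2} - 220 = 490 \left(\frac{10}{9}\right)^{2} - 220 = 490 \cdot \frac{100}{81} - 220 = \frac{49000}{81} - 220 = \frac{31180}{81}$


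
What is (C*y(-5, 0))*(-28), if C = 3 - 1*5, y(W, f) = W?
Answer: -280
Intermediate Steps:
C = -2 (C = 3 - 5 = -2)
(C*y(-5, 0))*(-28) = -2*(-5)*(-28) = 10*(-28) = -280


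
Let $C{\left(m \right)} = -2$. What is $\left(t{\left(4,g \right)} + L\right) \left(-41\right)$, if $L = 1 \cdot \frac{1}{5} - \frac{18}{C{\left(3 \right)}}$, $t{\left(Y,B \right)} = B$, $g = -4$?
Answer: $- \frac{1066}{5} \approx -213.2$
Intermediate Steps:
$L = \frac{46}{5}$ ($L = 1 \cdot \frac{1}{5} - \frac{18}{-2} = 1 \cdot \frac{1}{5} - -9 = \frac{1}{5} + 9 = \frac{46}{5} \approx 9.2$)
$\left(t{\left(4,g \right)} + L\right) \left(-41\right) = \left(-4 + \frac{46}{5}\right) \left(-41\right) = \frac{26}{5} \left(-41\right) = - \frac{1066}{5}$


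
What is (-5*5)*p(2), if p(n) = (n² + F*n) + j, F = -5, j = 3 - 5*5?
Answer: 700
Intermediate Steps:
j = -22 (j = 3 - 25 = -22)
p(n) = -22 + n² - 5*n (p(n) = (n² - 5*n) - 22 = -22 + n² - 5*n)
(-5*5)*p(2) = (-5*5)*(-22 + 2² - 5*2) = -25*(-22 + 4 - 10) = -25*(-28) = 700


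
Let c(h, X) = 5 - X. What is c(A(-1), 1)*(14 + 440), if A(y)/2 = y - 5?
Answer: 1816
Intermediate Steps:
A(y) = -10 + 2*y (A(y) = 2*(y - 5) = 2*(-5 + y) = -10 + 2*y)
c(A(-1), 1)*(14 + 440) = (5 - 1*1)*(14 + 440) = (5 - 1)*454 = 4*454 = 1816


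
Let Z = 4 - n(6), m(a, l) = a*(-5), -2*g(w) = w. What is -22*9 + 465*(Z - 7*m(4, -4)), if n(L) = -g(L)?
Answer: 65367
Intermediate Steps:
g(w) = -w/2
m(a, l) = -5*a
n(L) = L/2 (n(L) = -(-1)*L/2 = L/2)
Z = 1 (Z = 4 - 6/2 = 4 - 1*3 = 4 - 3 = 1)
-22*9 + 465*(Z - 7*m(4, -4)) = -22*9 + 465*(1 - (-35)*4) = -198 + 465*(1 - 7*(-20)) = -198 + 465*(1 + 140) = -198 + 465*141 = -198 + 65565 = 65367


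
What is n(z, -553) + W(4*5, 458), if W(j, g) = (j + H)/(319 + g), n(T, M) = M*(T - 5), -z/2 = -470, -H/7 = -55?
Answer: -133917110/259 ≈ -5.1705e+5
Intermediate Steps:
H = 385 (H = -7*(-55) = 385)
z = 940 (z = -2*(-470) = 940)
n(T, M) = M*(-5 + T)
W(j, g) = (385 + j)/(319 + g) (W(j, g) = (j + 385)/(319 + g) = (385 + j)/(319 + g))
n(z, -553) + W(4*5, 458) = -553*(-5 + 940) + (385 + 4*5)/(319 + 458) = -553*935 + (385 + 20)/777 = -517055 + (1/777)*405 = -517055 + 135/259 = -133917110/259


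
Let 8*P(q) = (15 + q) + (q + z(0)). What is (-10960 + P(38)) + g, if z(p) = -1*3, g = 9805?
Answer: -1144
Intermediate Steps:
z(p) = -3
P(q) = 3/2 + q/4 (P(q) = ((15 + q) + (q - 3))/8 = ((15 + q) + (-3 + q))/8 = (12 + 2*q)/8 = 3/2 + q/4)
(-10960 + P(38)) + g = (-10960 + (3/2 + (¼)*38)) + 9805 = (-10960 + (3/2 + 19/2)) + 9805 = (-10960 + 11) + 9805 = -10949 + 9805 = -1144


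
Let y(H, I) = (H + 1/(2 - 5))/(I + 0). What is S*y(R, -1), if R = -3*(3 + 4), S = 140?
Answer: 8960/3 ≈ 2986.7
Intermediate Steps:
R = -21 (R = -3*7 = -21)
y(H, I) = (-1/3 + H)/I (y(H, I) = (H + 1/(-3))/I = (H - 1/3)/I = (-1/3 + H)/I)
S*y(R, -1) = 140*((-1/3 - 21)/(-1)) = 140*(-1*(-64/3)) = 140*(64/3) = 8960/3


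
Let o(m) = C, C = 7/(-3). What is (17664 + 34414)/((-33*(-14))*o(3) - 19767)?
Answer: -52078/20845 ≈ -2.4983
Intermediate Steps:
C = -7/3 (C = 7*(-⅓) = -7/3 ≈ -2.3333)
o(m) = -7/3
(17664 + 34414)/((-33*(-14))*o(3) - 19767) = (17664 + 34414)/(-33*(-14)*(-7/3) - 19767) = 52078/(462*(-7/3) - 19767) = 52078/(-1078 - 19767) = 52078/(-20845) = 52078*(-1/20845) = -52078/20845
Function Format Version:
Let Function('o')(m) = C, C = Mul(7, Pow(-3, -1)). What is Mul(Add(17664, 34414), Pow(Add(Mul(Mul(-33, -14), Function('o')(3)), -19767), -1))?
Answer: Rational(-52078, 20845) ≈ -2.4983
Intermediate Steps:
C = Rational(-7, 3) (C = Mul(7, Rational(-1, 3)) = Rational(-7, 3) ≈ -2.3333)
Function('o')(m) = Rational(-7, 3)
Mul(Add(17664, 34414), Pow(Add(Mul(Mul(-33, -14), Function('o')(3)), -19767), -1)) = Mul(Add(17664, 34414), Pow(Add(Mul(Mul(-33, -14), Rational(-7, 3)), -19767), -1)) = Mul(52078, Pow(Add(Mul(462, Rational(-7, 3)), -19767), -1)) = Mul(52078, Pow(Add(-1078, -19767), -1)) = Mul(52078, Pow(-20845, -1)) = Mul(52078, Rational(-1, 20845)) = Rational(-52078, 20845)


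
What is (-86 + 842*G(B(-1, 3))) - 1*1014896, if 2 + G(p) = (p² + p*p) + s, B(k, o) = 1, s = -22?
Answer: -1033506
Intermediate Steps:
G(p) = -24 + 2*p² (G(p) = -2 + ((p² + p*p) - 22) = -2 + ((p² + p²) - 22) = -2 + (2*p² - 22) = -2 + (-22 + 2*p²) = -24 + 2*p²)
(-86 + 842*G(B(-1, 3))) - 1*1014896 = (-86 + 842*(-24 + 2*1²)) - 1*1014896 = (-86 + 842*(-24 + 2*1)) - 1014896 = (-86 + 842*(-24 + 2)) - 1014896 = (-86 + 842*(-22)) - 1014896 = (-86 - 18524) - 1014896 = -18610 - 1014896 = -1033506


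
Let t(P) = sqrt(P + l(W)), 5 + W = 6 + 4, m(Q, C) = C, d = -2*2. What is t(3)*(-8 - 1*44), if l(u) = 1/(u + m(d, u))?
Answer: -26*sqrt(310)/5 ≈ -91.555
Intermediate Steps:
d = -4
W = 5 (W = -5 + (6 + 4) = -5 + 10 = 5)
l(u) = 1/(2*u) (l(u) = 1/(u + u) = 1/(2*u))
t(P) = sqrt(1/10 + P) (t(P) = sqrt(P + (1/2)/5) = sqrt(P + (1/2)*(1/5)) = sqrt(P + 1/10) = sqrt(1/10 + P))
t(3)*(-8 - 1*44) = (sqrt(10 + 100*3)/10)*(-8 - 1*44) = (sqrt(10 + 300)/10)*(-8 - 44) = (sqrt(310)/10)*(-52) = -26*sqrt(310)/5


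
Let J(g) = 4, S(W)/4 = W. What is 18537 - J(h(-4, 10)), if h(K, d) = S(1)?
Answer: 18533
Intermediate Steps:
S(W) = 4*W
h(K, d) = 4 (h(K, d) = 4*1 = 4)
18537 - J(h(-4, 10)) = 18537 - 1*4 = 18537 - 4 = 18533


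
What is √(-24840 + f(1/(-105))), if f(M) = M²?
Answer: I*√273860999/105 ≈ 157.61*I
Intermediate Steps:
√(-24840 + f(1/(-105))) = √(-24840 + (1/(-105))²) = √(-24840 + (-1/105)²) = √(-24840 + 1/11025) = √(-273860999/11025) = I*√273860999/105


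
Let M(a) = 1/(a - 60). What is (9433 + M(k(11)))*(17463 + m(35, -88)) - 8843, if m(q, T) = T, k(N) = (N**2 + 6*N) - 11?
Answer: 19011203087/116 ≈ 1.6389e+8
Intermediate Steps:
k(N) = -11 + N**2 + 6*N
M(a) = 1/(-60 + a)
(9433 + M(k(11)))*(17463 + m(35, -88)) - 8843 = (9433 + 1/(-60 + (-11 + 11**2 + 6*11)))*(17463 - 88) - 8843 = (9433 + 1/(-60 + (-11 + 121 + 66)))*17375 - 8843 = (9433 + 1/(-60 + 176))*17375 - 8843 = (9433 + 1/116)*17375 - 8843 = (1094229/116)*17375 - 8843 = 19012228875/116 - 8843 = 19011203087/116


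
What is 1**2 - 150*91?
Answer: -13649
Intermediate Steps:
1**2 - 150*91 = 1 - 13650 = -13649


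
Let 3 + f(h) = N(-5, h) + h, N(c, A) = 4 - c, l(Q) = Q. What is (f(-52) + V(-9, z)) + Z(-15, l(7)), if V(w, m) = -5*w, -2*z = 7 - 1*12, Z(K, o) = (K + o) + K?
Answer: -24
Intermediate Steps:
Z(K, o) = o + 2*K
z = 5/2 (z = -(7 - 1*12)/2 = -(7 - 12)/2 = -½*(-5) = 5/2 ≈ 2.5000)
f(h) = 6 + h (f(h) = -3 + ((4 - 1*(-5)) + h) = -3 + ((4 + 5) + h) = -3 + (9 + h) = 6 + h)
(f(-52) + V(-9, z)) + Z(-15, l(7)) = ((6 - 52) - 5*(-9)) + (7 + 2*(-15)) = (-46 + 45) + (7 - 30) = -1 - 23 = -24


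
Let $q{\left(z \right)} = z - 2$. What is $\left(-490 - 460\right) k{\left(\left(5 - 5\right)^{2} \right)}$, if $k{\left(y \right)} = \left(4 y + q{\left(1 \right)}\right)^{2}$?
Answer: $-950$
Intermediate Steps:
$q{\left(z \right)} = -2 + z$ ($q{\left(z \right)} = z - 2 = -2 + z$)
$k{\left(y \right)} = \left(-1 + 4 y\right)^{2}$ ($k{\left(y \right)} = \left(4 y + \left(-2 + 1\right)\right)^{2} = \left(4 y - 1\right)^{2} = \left(-1 + 4 y\right)^{2}$)
$\left(-490 - 460\right) k{\left(\left(5 - 5\right)^{2} \right)} = \left(-490 - 460\right) \left(-1 + 4 \left(5 - 5\right)^{2}\right)^{2} = - 950 \left(-1 + 4 \cdot 0^{2}\right)^{2} = - 950 \left(-1 + 4 \cdot 0\right)^{2} = - 950 \left(-1 + 0\right)^{2} = - 950 \left(-1\right)^{2} = \left(-950\right) 1 = -950$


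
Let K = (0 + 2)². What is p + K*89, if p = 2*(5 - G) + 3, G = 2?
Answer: 365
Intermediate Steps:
p = 9 (p = 2*(5 - 1*2) + 3 = 2*(5 - 2) + 3 = 2*3 + 3 = 6 + 3 = 9)
K = 4 (K = 2² = 4)
p + K*89 = 9 + 4*89 = 9 + 356 = 365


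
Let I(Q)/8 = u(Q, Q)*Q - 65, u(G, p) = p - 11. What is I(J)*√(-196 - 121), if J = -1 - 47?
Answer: 22136*I*√317 ≈ 3.9412e+5*I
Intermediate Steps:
u(G, p) = -11 + p
J = -48
I(Q) = -520 + 8*Q*(-11 + Q) (I(Q) = 8*((-11 + Q)*Q - 65) = 8*(Q*(-11 + Q) - 65) = 8*(-65 + Q*(-11 + Q)) = -520 + 8*Q*(-11 + Q))
I(J)*√(-196 - 121) = (-520 + 8*(-48)*(-11 - 48))*√(-196 - 121) = (-520 + 8*(-48)*(-59))*√(-317) = (-520 + 22656)*(I*√317) = 22136*(I*√317) = 22136*I*√317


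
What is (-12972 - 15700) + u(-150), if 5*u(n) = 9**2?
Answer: -143279/5 ≈ -28656.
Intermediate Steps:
u(n) = 81/5 (u(n) = (1/5)*9**2 = (1/5)*81 = 81/5)
(-12972 - 15700) + u(-150) = (-12972 - 15700) + 81/5 = -28672 + 81/5 = -143279/5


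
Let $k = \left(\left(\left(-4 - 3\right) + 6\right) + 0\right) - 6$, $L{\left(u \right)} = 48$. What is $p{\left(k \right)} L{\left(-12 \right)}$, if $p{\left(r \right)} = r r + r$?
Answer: $2016$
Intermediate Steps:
$k = -7$ ($k = \left(\left(-7 + 6\right) + 0\right) - 6 = \left(-1 + 0\right) - 6 = -1 - 6 = -7$)
$p{\left(r \right)} = r + r^{2}$ ($p{\left(r \right)} = r^{2} + r = r + r^{2}$)
$p{\left(k \right)} L{\left(-12 \right)} = - 7 \left(1 - 7\right) 48 = \left(-7\right) \left(-6\right) 48 = 42 \cdot 48 = 2016$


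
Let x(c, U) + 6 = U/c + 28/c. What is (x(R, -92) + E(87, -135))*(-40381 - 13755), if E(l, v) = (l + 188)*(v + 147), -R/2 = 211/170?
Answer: -37920860464/211 ≈ -1.7972e+8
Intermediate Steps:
R = -211/85 (R = -422/170 = -2*211/170 = -211/85 ≈ -2.4824)
x(c, U) = -6 + 28/c + U/c (x(c, U) = -6 + (U/c + 28/c) = -6 + (28/c + U/c) = -6 + 28/c + U/c)
E(l, v) = (147 + v)*(188 + l) (E(l, v) = (188 + l)*(147 + v) = (147 + v)*(188 + l))
(x(R, -92) + E(87, -135))*(-40381 - 13755) = ((28 - 92 - 6*(-211/85))/(-211/85) + (27636 + 147*87 + 188*(-135) + 87*(-135)))*(-40381 - 13755) = (-85*(28 - 92 + 1266/85)/211 + (27636 + 12789 - 25380 - 11745))*(-54136) = (-85/211*(-4174/85) + 3300)*(-54136) = (4174/211 + 3300)*(-54136) = (700474/211)*(-54136) = -37920860464/211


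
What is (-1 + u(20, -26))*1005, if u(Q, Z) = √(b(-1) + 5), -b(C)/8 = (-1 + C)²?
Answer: -1005 + 3015*I*√3 ≈ -1005.0 + 5222.1*I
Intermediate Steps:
b(C) = -8*(-1 + C)²
u(Q, Z) = 3*I*√3 (u(Q, Z) = √(-8*(-1 - 1)² + 5) = √(-8*(-2)² + 5) = √(-8*4 + 5) = √(-32 + 5) = √(-27) = 3*I*√3)
(-1 + u(20, -26))*1005 = (-1 + 3*I*√3)*1005 = -1005 + 3015*I*√3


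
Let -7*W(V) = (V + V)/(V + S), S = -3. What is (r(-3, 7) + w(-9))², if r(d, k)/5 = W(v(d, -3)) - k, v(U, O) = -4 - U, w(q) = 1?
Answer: 231361/196 ≈ 1180.4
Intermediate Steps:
W(V) = -2*V/(7*(-3 + V)) (W(V) = -(V + V)/(7*(V - 3)) = -2*V/(7*(-3 + V)))
r(d, k) = -5*k - 10*(-4 - d)/(-49 - 7*d) (r(d, k) = 5*(-2*(-4 - d)/(-21 + 7*(-4 - d)) - k) = 5*(-2*(-4 - d)/(-21 + (-28 - 7*d)) - k) = 5*(-2*(-4 - d)/(-49 - 7*d) - k) = 5*(-k - 2*(-4 - d)/(-49 - 7*d)) = -5*k - 10*(-4 - d)/(-49 - 7*d))
(r(-3, 7) + w(-9))² = (5*(-8 - 2*(-3) - 7*7*(7 - 3))/(7*(7 - 3)) + 1)² = ((5/7)*(-8 + 6 - 7*7*4)/4 + 1)² = ((5/7)*(¼)*(-8 + 6 - 196) + 1)² = ((5/7)*(¼)*(-198) + 1)² = (-495/14 + 1)² = (-481/14)² = 231361/196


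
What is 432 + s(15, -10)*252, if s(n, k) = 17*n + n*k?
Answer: 26892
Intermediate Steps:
s(n, k) = 17*n + k*n
432 + s(15, -10)*252 = 432 + (15*(17 - 10))*252 = 432 + (15*7)*252 = 432 + 105*252 = 432 + 26460 = 26892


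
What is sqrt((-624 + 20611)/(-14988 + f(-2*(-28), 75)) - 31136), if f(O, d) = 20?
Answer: 19*I*sqrt(4831052970)/7484 ≈ 176.46*I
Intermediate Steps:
sqrt((-624 + 20611)/(-14988 + f(-2*(-28), 75)) - 31136) = sqrt((-624 + 20611)/(-14988 + 20) - 31136) = sqrt(19987/(-14968) - 31136) = sqrt(19987*(-1/14968) - 31136) = sqrt(-19987/14968 - 31136) = sqrt(-466063635/14968) = 19*I*sqrt(4831052970)/7484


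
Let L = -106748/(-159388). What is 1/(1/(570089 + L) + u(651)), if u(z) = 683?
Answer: 22716363070/15515276016657 ≈ 0.0014641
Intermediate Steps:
L = 26687/39847 (L = -106748*(-1/159388) = 26687/39847 ≈ 0.66974)
1/(1/(570089 + L) + u(651)) = 1/(1/(570089 + 26687/39847) + 683) = 1/(1/(22716363070/39847) + 683) = 1/(39847/22716363070 + 683) = 1/(15515276016657/22716363070) = 22716363070/15515276016657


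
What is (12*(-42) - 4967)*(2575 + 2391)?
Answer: -27168986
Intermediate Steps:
(12*(-42) - 4967)*(2575 + 2391) = (-504 - 4967)*4966 = -5471*4966 = -27168986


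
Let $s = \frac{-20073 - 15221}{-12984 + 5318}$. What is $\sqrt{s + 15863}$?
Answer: $\frac{\sqrt{233125076158}}{3833} \approx 125.97$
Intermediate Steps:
$s = \frac{17647}{3833}$ ($s = - \frac{35294}{-7666} = \left(-35294\right) \left(- \frac{1}{7666}\right) = \frac{17647}{3833} \approx 4.604$)
$\sqrt{s + 15863} = \sqrt{\frac{17647}{3833} + 15863} = \sqrt{\frac{60820526}{3833}} = \frac{\sqrt{233125076158}}{3833}$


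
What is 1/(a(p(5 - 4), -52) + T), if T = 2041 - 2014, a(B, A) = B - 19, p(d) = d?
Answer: 1/9 ≈ 0.11111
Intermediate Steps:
a(B, A) = -19 + B
T = 27
1/(a(p(5 - 4), -52) + T) = 1/((-19 + (5 - 4)) + 27) = 1/((-19 + 1) + 27) = 1/(-18 + 27) = 1/9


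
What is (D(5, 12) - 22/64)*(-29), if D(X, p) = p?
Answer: -10817/32 ≈ -338.03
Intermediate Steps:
(D(5, 12) - 22/64)*(-29) = (12 - 22/64)*(-29) = (12 - 22*1/64)*(-29) = (12 - 11/32)*(-29) = (373/32)*(-29) = -10817/32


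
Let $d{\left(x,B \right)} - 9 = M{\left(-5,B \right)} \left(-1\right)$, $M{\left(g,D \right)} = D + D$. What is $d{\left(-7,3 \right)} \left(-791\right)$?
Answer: $-2373$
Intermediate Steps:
$M{\left(g,D \right)} = 2 D$
$d{\left(x,B \right)} = 9 - 2 B$ ($d{\left(x,B \right)} = 9 + 2 B \left(-1\right) = 9 - 2 B$)
$d{\left(-7,3 \right)} \left(-791\right) = \left(9 - 6\right) \left(-791\right) = 3 \left(-791\right) = -2373$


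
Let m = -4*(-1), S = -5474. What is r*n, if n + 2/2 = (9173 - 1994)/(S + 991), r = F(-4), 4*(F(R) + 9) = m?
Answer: 93296/4483 ≈ 20.811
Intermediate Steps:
m = 4
F(R) = -8 (F(R) = -9 + (¼)*4 = -9 + 1 = -8)
r = -8
n = -11662/4483 (n = -1 + (9173 - 1994)/(-5474 + 991) = -1 + 7179/(-4483) = -1 + 7179*(-1/4483) = -1 - 7179/4483 = -11662/4483 ≈ -2.6014)
r*n = -8*(-11662/4483) = 93296/4483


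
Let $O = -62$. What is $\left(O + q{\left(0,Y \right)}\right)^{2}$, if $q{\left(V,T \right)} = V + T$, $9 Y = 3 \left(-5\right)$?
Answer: $\frac{36481}{9} \approx 4053.4$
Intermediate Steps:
$Y = - \frac{5}{3}$ ($Y = \frac{3 \left(-5\right)}{9} = \frac{1}{9} \left(-15\right) = - \frac{5}{3} \approx -1.6667$)
$q{\left(V,T \right)} = T + V$
$\left(O + q{\left(0,Y \right)}\right)^{2} = \left(-62 + \left(- \frac{5}{3} + 0\right)\right)^{2} = \left(-62 - \frac{5}{3}\right)^{2} = \left(- \frac{191}{3}\right)^{2} = \frac{36481}{9}$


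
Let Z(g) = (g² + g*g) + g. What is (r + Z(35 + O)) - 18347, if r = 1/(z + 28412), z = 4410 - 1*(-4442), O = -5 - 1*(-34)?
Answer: -376031023/37264 ≈ -10091.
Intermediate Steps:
O = 29 (O = -5 + 34 = 29)
z = 8852 (z = 4410 + 4442 = 8852)
Z(g) = g + 2*g² (Z(g) = (g² + g²) + g = 2*g² + g = g + 2*g²)
r = 1/37264 (r = 1/(8852 + 28412) = 1/37264 ≈ 2.6836e-5)
(r + Z(35 + O)) - 18347 = (1/37264 + (35 + 29)*(1 + 2*(35 + 29))) - 18347 = (1/37264 + 64*(1 + 2*64)) - 18347 = (1/37264 + 64*(1 + 128)) - 18347 = (1/37264 + 64*129) - 18347 = (1/37264 + 8256) - 18347 = 307651585/37264 - 18347 = -376031023/37264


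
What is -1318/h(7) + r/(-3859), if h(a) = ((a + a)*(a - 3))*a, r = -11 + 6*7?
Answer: -2549157/756364 ≈ -3.3703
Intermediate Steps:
r = 31 (r = -11 + 42 = 31)
h(a) = 2*a**2*(-3 + a) (h(a) = ((2*a)*(-3 + a))*a = (2*a*(-3 + a))*a = 2*a**2*(-3 + a))
-1318/h(7) + r/(-3859) = -1318*1/(98*(-3 + 7)) + 31/(-3859) = -1318/(2*49*4) + 31*(-1/3859) = -1318/392 - 31/3859 = -1318*1/392 - 31/3859 = -659/196 - 31/3859 = -2549157/756364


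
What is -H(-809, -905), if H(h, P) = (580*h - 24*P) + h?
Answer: 448309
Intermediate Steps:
H(h, P) = -24*P + 581*h (H(h, P) = (-24*P + 580*h) + h = -24*P + 581*h)
-H(-809, -905) = -(-24*(-905) + 581*(-809)) = -(21720 - 470029) = -1*(-448309) = 448309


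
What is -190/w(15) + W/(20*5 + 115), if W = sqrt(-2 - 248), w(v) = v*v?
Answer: -38/45 + I*sqrt(10)/43 ≈ -0.84444 + 0.073541*I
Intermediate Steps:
w(v) = v**2
W = 5*I*sqrt(10) (W = sqrt(-250) = 5*I*sqrt(10) ≈ 15.811*I)
-190/w(15) + W/(20*5 + 115) = -190/(15**2) + (5*I*sqrt(10))/(20*5 + 115) = -190/225 + (5*I*sqrt(10))/(100 + 115) = -190*1/225 + (5*I*sqrt(10))/215 = -38/45 + (5*I*sqrt(10))*(1/215) = -38/45 + I*sqrt(10)/43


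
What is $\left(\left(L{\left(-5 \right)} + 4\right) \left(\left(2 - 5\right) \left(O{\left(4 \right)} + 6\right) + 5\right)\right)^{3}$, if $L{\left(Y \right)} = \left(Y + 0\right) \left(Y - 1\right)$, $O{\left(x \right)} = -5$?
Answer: $314432$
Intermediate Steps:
$L{\left(Y \right)} = Y \left(-1 + Y\right)$
$\left(\left(L{\left(-5 \right)} + 4\right) \left(\left(2 - 5\right) \left(O{\left(4 \right)} + 6\right) + 5\right)\right)^{3} = \left(\left(- 5 \left(-1 - 5\right) + 4\right) \left(\left(2 - 5\right) \left(-5 + 6\right) + 5\right)\right)^{3} = \left(\left(\left(-5\right) \left(-6\right) + 4\right) \left(\left(-3\right) 1 + 5\right)\right)^{3} = \left(\left(30 + 4\right) \left(-3 + 5\right)\right)^{3} = \left(34 \cdot 2\right)^{3} = 68^{3} = 314432$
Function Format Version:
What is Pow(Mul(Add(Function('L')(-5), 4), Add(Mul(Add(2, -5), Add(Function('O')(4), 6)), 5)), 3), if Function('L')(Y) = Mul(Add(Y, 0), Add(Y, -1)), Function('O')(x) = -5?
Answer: 314432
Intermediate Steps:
Function('L')(Y) = Mul(Y, Add(-1, Y))
Pow(Mul(Add(Function('L')(-5), 4), Add(Mul(Add(2, -5), Add(Function('O')(4), 6)), 5)), 3) = Pow(Mul(Add(Mul(-5, Add(-1, -5)), 4), Add(Mul(Add(2, -5), Add(-5, 6)), 5)), 3) = Pow(Mul(Add(Mul(-5, -6), 4), Add(Mul(-3, 1), 5)), 3) = Pow(Mul(Add(30, 4), Add(-3, 5)), 3) = Pow(Mul(34, 2), 3) = Pow(68, 3) = 314432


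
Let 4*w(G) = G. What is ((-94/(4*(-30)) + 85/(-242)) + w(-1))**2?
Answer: 436921/13176900 ≈ 0.033158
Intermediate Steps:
w(G) = G/4
((-94/(4*(-30)) + 85/(-242)) + w(-1))**2 = ((-94/(4*(-30)) + 85/(-242)) + (1/4)*(-1))**2 = ((-94/(-120) + 85*(-1/242)) - 1/4)**2 = ((-94*(-1/120) - 85/242) - 1/4)**2 = ((47/60 - 85/242) - 1/4)**2 = (3137/7260 - 1/4)**2 = (661/3630)**2 = 436921/13176900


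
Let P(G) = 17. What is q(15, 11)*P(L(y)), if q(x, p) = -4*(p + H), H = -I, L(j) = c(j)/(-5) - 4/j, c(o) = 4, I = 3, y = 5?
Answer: -544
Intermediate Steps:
L(j) = -4/5 - 4/j (L(j) = 4/(-5) - 4/j = 4*(-1/5) - 4/j = -4/5 - 4/j)
H = -3 (H = -1*3 = -3)
q(x, p) = 12 - 4*p (q(x, p) = -4*(p - 3) = -4*(-3 + p) = 12 - 4*p)
q(15, 11)*P(L(y)) = (12 - 4*11)*17 = (12 - 44)*17 = -32*17 = -544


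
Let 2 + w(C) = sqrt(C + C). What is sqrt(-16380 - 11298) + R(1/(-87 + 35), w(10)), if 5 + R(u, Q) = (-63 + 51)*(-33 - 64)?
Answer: 1159 + I*sqrt(27678) ≈ 1159.0 + 166.37*I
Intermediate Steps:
w(C) = -2 + sqrt(2)*sqrt(C) (w(C) = -2 + sqrt(C + C) = -2 + sqrt(2*C) = -2 + sqrt(2)*sqrt(C))
R(u, Q) = 1159 (R(u, Q) = -5 + (-63 + 51)*(-33 - 64) = -5 - 12*(-97) = -5 + 1164 = 1159)
sqrt(-16380 - 11298) + R(1/(-87 + 35), w(10)) = sqrt(-16380 - 11298) + 1159 = sqrt(-27678) + 1159 = I*sqrt(27678) + 1159 = 1159 + I*sqrt(27678)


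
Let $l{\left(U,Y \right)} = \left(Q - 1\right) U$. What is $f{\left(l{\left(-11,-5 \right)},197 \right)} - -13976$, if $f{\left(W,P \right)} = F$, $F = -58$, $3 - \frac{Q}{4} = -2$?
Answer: $13918$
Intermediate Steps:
$Q = 20$ ($Q = 12 - -8 = 12 + 8 = 20$)
$l{\left(U,Y \right)} = 19 U$ ($l{\left(U,Y \right)} = \left(20 - 1\right) U = 19 U$)
$f{\left(W,P \right)} = -58$
$f{\left(l{\left(-11,-5 \right)},197 \right)} - -13976 = -58 - -13976 = -58 + 13976 = 13918$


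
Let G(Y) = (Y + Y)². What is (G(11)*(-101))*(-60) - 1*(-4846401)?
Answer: 7779441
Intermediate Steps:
G(Y) = 4*Y² (G(Y) = (2*Y)² = 4*Y²)
(G(11)*(-101))*(-60) - 1*(-4846401) = ((4*11²)*(-101))*(-60) - 1*(-4846401) = ((4*121)*(-101))*(-60) + 4846401 = (484*(-101))*(-60) + 4846401 = -48884*(-60) + 4846401 = 2933040 + 4846401 = 7779441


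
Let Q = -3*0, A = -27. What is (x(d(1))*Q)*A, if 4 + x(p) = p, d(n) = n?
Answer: 0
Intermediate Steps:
x(p) = -4 + p
Q = 0
(x(d(1))*Q)*A = ((-4 + 1)*0)*(-27) = -3*0*(-27) = 0*(-27) = 0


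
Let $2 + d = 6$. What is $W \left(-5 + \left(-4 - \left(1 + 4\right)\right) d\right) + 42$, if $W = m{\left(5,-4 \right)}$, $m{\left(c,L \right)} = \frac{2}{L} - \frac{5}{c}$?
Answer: $\frac{207}{2} \approx 103.5$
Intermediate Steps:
$m{\left(c,L \right)} = - \frac{5}{c} + \frac{2}{L}$
$d = 4$ ($d = -2 + 6 = 4$)
$W = - \frac{3}{2}$ ($W = - \frac{5}{5} + \frac{2}{-4} = \left(-5\right) \frac{1}{5} + 2 \left(- \frac{1}{4}\right) = -1 - \frac{1}{2} = - \frac{3}{2} \approx -1.5$)
$W \left(-5 + \left(-4 - \left(1 + 4\right)\right) d\right) + 42 = - \frac{3 \left(-5 + \left(-4 - \left(1 + 4\right)\right) 4\right)}{2} + 42 = - \frac{3 \left(-5 + \left(-4 - 5\right) 4\right)}{2} + 42 = - \frac{3 \left(-5 - 36\right)}{2} + 42 = \left(- \frac{3}{2}\right) \left(-41\right) + 42 = \frac{123}{2} + 42 = \frac{207}{2}$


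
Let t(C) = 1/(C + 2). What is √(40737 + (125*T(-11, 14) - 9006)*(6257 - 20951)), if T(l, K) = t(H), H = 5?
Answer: 3*√719279211/7 ≈ 11494.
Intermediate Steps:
t(C) = 1/(2 + C)
T(l, K) = ⅐ (T(l, K) = 1/(2 + 5) = 1/7 = ⅐)
√(40737 + (125*T(-11, 14) - 9006)*(6257 - 20951)) = √(40737 + (125*(⅐) - 9006)*(6257 - 20951)) = √(40737 + (125/7 - 9006)*(-14694)) = √(40737 - 62917/7*(-14694)) = √(40737 + 924502398/7) = √(924787557/7) = 3*√719279211/7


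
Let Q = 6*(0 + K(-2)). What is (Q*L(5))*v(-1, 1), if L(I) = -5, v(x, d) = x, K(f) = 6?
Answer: 180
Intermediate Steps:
Q = 36 (Q = 6*(0 + 6) = 6*6 = 36)
(Q*L(5))*v(-1, 1) = (36*(-5))*(-1) = -180*(-1) = 180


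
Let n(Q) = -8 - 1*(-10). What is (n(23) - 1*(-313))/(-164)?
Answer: -315/164 ≈ -1.9207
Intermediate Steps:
n(Q) = 2 (n(Q) = -8 + 10 = 2)
(n(23) - 1*(-313))/(-164) = (2 - 1*(-313))/(-164) = (2 + 313)*(-1/164) = 315*(-1/164) = -315/164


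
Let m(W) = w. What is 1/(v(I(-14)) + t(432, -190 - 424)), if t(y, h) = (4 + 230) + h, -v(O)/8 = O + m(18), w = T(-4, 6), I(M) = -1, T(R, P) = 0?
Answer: -1/372 ≈ -0.0026882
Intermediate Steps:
w = 0
m(W) = 0
v(O) = -8*O (v(O) = -8*(O + 0) = -8*O)
t(y, h) = 234 + h
1/(v(I(-14)) + t(432, -190 - 424)) = 1/(-8*(-1) + (234 + (-190 - 424))) = 1/(8 + (234 - 614)) = 1/(8 - 380) = 1/(-372) = -1/372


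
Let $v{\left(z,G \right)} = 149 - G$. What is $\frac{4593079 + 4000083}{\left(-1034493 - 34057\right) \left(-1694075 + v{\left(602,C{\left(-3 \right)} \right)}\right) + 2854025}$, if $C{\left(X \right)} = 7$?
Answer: $\frac{8593162}{1810054961175} \approx 4.7475 \cdot 10^{-6}$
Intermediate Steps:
$\frac{4593079 + 4000083}{\left(-1034493 - 34057\right) \left(-1694075 + v{\left(602,C{\left(-3 \right)} \right)}\right) + 2854025} = \frac{4593079 + 4000083}{\left(-1034493 - 34057\right) \left(-1694075 + \left(149 - 7\right)\right) + 2854025} = \frac{8593162}{- 1068550 \left(-1694075 + \left(149 - 7\right)\right) + 2854025} = \frac{8593162}{- 1068550 \left(-1694075 + 142\right) + 2854025} = \frac{8593162}{\left(-1068550\right) \left(-1693933\right) + 2854025} = \frac{8593162}{1810052107150 + 2854025} = \frac{8593162}{1810054961175}$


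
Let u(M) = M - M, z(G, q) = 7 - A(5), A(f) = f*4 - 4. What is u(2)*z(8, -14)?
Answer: 0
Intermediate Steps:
A(f) = -4 + 4*f (A(f) = 4*f - 4 = -4 + 4*f)
z(G, q) = -9 (z(G, q) = 7 - (-4 + 4*5) = 7 - (-4 + 20) = 7 - 1*16 = 7 - 16 = -9)
u(M) = 0
u(2)*z(8, -14) = 0*(-9) = 0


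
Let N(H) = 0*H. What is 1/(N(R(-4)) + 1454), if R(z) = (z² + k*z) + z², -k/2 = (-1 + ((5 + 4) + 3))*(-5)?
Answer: 1/1454 ≈ 0.00068776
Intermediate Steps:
k = 110 (k = -2*(-1 + ((5 + 4) + 3))*(-5) = -2*(-1 + (9 + 3))*(-5) = -2*(-1 + 12)*(-5) = -22*(-5) = -2*(-55) = 110)
R(z) = 2*z² + 110*z (R(z) = (z² + 110*z) + z² = 2*z² + 110*z)
N(H) = 0
1/(N(R(-4)) + 1454) = 1/(0 + 1454) = 1/1454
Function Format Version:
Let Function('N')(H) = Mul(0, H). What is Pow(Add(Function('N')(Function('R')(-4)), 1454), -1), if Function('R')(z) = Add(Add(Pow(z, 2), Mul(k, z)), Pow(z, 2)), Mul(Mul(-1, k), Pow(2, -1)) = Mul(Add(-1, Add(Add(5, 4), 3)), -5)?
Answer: Rational(1, 1454) ≈ 0.00068776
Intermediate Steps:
k = 110 (k = Mul(-2, Mul(Add(-1, Add(Add(5, 4), 3)), -5)) = Mul(-2, Mul(Add(-1, Add(9, 3)), -5)) = Mul(-2, Mul(Add(-1, 12), -5)) = Mul(-2, Mul(11, -5)) = Mul(-2, -55) = 110)
Function('R')(z) = Add(Mul(2, Pow(z, 2)), Mul(110, z)) (Function('R')(z) = Add(Add(Pow(z, 2), Mul(110, z)), Pow(z, 2)) = Add(Mul(2, Pow(z, 2)), Mul(110, z)))
Function('N')(H) = 0
Pow(Add(Function('N')(Function('R')(-4)), 1454), -1) = Pow(Add(0, 1454), -1) = Pow(1454, -1) = Rational(1, 1454)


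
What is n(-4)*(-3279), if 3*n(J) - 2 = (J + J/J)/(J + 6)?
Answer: -1093/2 ≈ -546.50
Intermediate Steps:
n(J) = ⅔ + (1 + J)/(3*(6 + J)) (n(J) = ⅔ + ((J + J/J)/(J + 6))/3 = ⅔ + ((J + 1)/(6 + J))/3 = ⅔ + ((1 + J)/(6 + J))/3 = ⅔ + (1 + J)/(3*(6 + J)))
n(-4)*(-3279) = ((13/3 - 4)/(6 - 4))*(-3279) = ((⅓)/2)*(-3279) = ((½)*(⅓))*(-3279) = (⅙)*(-3279) = -1093/2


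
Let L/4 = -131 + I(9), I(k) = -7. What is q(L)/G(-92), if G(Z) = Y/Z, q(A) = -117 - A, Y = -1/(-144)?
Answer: -5762880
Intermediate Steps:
Y = 1/144 (Y = -1*(-1/144) = 1/144 ≈ 0.0069444)
L = -552 (L = 4*(-131 - 7) = 4*(-138) = -552)
G(Z) = 1/(144*Z)
q(L)/G(-92) = (-117 - 1*(-552))/(((1/144)/(-92))) = (-117 + 552)/(((1/144)*(-1/92))) = 435/(-1/13248) = 435*(-13248) = -5762880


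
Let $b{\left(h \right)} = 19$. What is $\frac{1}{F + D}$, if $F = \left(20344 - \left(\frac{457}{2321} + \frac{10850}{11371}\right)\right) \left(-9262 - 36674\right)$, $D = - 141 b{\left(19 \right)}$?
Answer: $- \frac{2399281}{2242060403605431} \approx -1.0701 \cdot 10^{-9}$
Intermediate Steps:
$D = -2679$ ($D = \left(-141\right) 19 = -2679$)
$F = - \frac{2242053975931632}{2399281}$ ($F = \left(20344 - \frac{30379397}{26392091}\right) \left(-45936\right) = \frac{536890319907}{26392091} \left(-45936\right) = - \frac{2242053975931632}{2399281} \approx -9.3447 \cdot 10^{8}$)
$\frac{1}{F + D} = \frac{1}{- \frac{2242053975931632}{2399281} - 2679} = \frac{1}{- \frac{2242060403605431}{2399281}} = - \frac{2399281}{2242060403605431}$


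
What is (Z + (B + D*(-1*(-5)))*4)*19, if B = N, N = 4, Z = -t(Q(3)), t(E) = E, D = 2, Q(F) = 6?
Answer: 950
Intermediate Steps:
Z = -6 (Z = -1*6 = -6)
B = 4
(Z + (B + D*(-1*(-5)))*4)*19 = (-6 + (4 + 2*(-1*(-5)))*4)*19 = (-6 + (4 + 2*5)*4)*19 = (-6 + (4 + 10)*4)*19 = (-6 + 14*4)*19 = (-6 + 56)*19 = 50*19 = 950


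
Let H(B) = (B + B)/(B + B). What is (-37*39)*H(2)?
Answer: -1443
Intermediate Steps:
H(B) = 1 (H(B) = (2*B)/((2*B)) = (2*B)*(1/(2*B)) = 1)
(-37*39)*H(2) = -37*39*1 = -1443*1 = -1443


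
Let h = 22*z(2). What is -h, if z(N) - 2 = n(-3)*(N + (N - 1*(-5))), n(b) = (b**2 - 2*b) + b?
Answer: -2420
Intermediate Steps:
n(b) = b**2 - b
z(N) = 62 + 24*N (z(N) = 2 + (-3*(-1 - 3))*(N + (N - 1*(-5))) = 2 + (-3*(-4))*(N + (N + 5)) = 2 + 12*(N + (5 + N)) = 2 + 12*(5 + 2*N) = 2 + (60 + 24*N) = 62 + 24*N)
h = 2420 (h = 22*(62 + 24*2) = 22*(62 + 48) = 22*110 = 2420)
-h = -1*2420 = -2420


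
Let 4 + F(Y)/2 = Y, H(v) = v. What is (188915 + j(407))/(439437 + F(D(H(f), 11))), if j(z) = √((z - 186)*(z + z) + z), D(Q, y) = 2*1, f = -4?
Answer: 188915/439433 + √180301/439433 ≈ 0.43087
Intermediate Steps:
D(Q, y) = 2
F(Y) = -8 + 2*Y
j(z) = √(z + 2*z*(-186 + z)) (j(z) = √((-186 + z)*(2*z) + z) = √(2*z*(-186 + z) + z) = √(z + 2*z*(-186 + z)))
(188915 + j(407))/(439437 + F(D(H(f), 11))) = (188915 + √(407*(-371 + 2*407)))/(439437 + (-8 + 2*2)) = (188915 + √(407*(-371 + 814)))/(439437 + (-8 + 4)) = (188915 + √(407*443))/(439437 - 4) = (188915 + √180301)/439433 = (188915 + √180301)*(1/439433) = 188915/439433 + √180301/439433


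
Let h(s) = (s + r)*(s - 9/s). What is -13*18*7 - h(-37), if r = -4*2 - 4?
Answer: -127246/37 ≈ -3439.1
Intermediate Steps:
r = -12 (r = -8 - 4 = -12)
h(s) = (-12 + s)*(s - 9/s) (h(s) = (s - 12)*(s - 9/s) = (-12 + s)*(s - 9/s))
-13*18*7 - h(-37) = -13*18*7 - (-9 + (-37)² - 12*(-37) + 108/(-37)) = -234*7 - (-9 + 1369 + 444 + 108*(-1/37)) = -1638 - (-9 + 1369 + 444 - 108/37) = -1638 - 1*66640/37 = -1638 - 66640/37 = -127246/37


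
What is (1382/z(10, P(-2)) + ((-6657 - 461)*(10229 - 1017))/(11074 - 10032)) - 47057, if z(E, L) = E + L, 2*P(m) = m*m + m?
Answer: -629604233/5731 ≈ -1.0986e+5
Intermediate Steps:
P(m) = m/2 + m²/2 (P(m) = (m*m + m)/2 = (m² + m)/2 = (m + m²)/2 = m/2 + m²/2)
(1382/z(10, P(-2)) + ((-6657 - 461)*(10229 - 1017))/(11074 - 10032)) - 47057 = (1382/(10 + (½)*(-2)*(1 - 2)) + ((-6657 - 461)*(10229 - 1017))/(11074 - 10032)) - 47057 = (1382/(10 + (½)*(-2)*(-1)) - 7118*9212/1042) - 47057 = (1382/(10 + 1) - 65571016*1/1042) - 47057 = (1382/11 - 32785508/521) - 47057 = -359920566/5731 - 47057 = -629604233/5731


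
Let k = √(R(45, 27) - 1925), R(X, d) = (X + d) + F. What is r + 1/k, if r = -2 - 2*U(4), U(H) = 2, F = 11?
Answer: -6 - I*√1842/1842 ≈ -6.0 - 0.0233*I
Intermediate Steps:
R(X, d) = 11 + X + d (R(X, d) = (X + d) + 11 = 11 + X + d)
k = I*√1842 (k = √((11 + 45 + 27) - 1925) = √(83 - 1925) = √(-1842) = I*√1842 ≈ 42.919*I)
r = -6 (r = -2 - 2*2 = -2 - 4 = -6)
r + 1/k = -6 + 1/(I*√1842) = -6 - I*√1842/1842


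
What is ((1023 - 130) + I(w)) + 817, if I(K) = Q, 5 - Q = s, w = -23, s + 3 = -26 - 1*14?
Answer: 1758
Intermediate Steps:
s = -43 (s = -3 + (-26 - 1*14) = -3 + (-26 - 14) = -3 - 40 = -43)
Q = 48 (Q = 5 - 1*(-43) = 5 + 43 = 48)
I(K) = 48
((1023 - 130) + I(w)) + 817 = ((1023 - 130) + 48) + 817 = (893 + 48) + 817 = 941 + 817 = 1758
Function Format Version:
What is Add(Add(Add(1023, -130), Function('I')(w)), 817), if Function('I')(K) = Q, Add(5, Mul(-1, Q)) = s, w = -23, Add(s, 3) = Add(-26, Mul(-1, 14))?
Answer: 1758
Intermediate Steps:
s = -43 (s = Add(-3, Add(-26, Mul(-1, 14))) = Add(-3, Add(-26, -14)) = Add(-3, -40) = -43)
Q = 48 (Q = Add(5, Mul(-1, -43)) = Add(5, 43) = 48)
Function('I')(K) = 48
Add(Add(Add(1023, -130), Function('I')(w)), 817) = Add(Add(Add(1023, -130), 48), 817) = Add(Add(893, 48), 817) = Add(941, 817) = 1758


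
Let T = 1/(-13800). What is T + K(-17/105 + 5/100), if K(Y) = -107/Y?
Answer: 620171953/648600 ≈ 956.17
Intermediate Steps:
T = -1/13800 ≈ -7.2464e-5
T + K(-17/105 + 5/100) = -1/13800 - 107/(-17/105 + 5/100) = -1/13800 - 107/(-17*1/105 + 5*(1/100)) = -1/13800 - 107/(-17/105 + 1/20) = -1/13800 - 107/(-47/420) = -1/13800 - 107*(-420/47) = -1/13800 + 44940/47 = 620171953/648600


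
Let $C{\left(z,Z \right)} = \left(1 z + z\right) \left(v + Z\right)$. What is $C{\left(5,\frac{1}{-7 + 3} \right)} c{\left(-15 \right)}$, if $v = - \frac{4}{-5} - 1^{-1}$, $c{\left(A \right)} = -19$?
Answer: $\frac{171}{2} \approx 85.5$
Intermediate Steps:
$v = - \frac{1}{5}$ ($v = \left(-4\right) \left(- \frac{1}{5}\right) - 1 = \frac{4}{5} - 1 = - \frac{1}{5} \approx -0.2$)
$C{\left(z,Z \right)} = 2 z \left(- \frac{1}{5} + Z\right)$ ($C{\left(z,Z \right)} = \left(1 z + z\right) \left(- \frac{1}{5} + Z\right) = \left(z + z\right) \left(- \frac{1}{5} + Z\right) = 2 z \left(- \frac{1}{5} + Z\right)$)
$C{\left(5,\frac{1}{-7 + 3} \right)} c{\left(-15 \right)} = \frac{2}{5} \cdot 5 \left(-1 + \frac{5}{-7 + 3}\right) \left(-19\right) = \frac{2}{5} \cdot 5 \left(-1 + \frac{5}{-4}\right) \left(-19\right) = \frac{2}{5} \cdot 5 \left(-1 + 5 \left(- \frac{1}{4}\right)\right) \left(-19\right) = \frac{2}{5} \cdot 5 \left(-1 - \frac{5}{4}\right) \left(-19\right) = \frac{2}{5} \cdot 5 \left(- \frac{9}{4}\right) \left(-19\right) = \left(- \frac{9}{2}\right) \left(-19\right) = \frac{171}{2}$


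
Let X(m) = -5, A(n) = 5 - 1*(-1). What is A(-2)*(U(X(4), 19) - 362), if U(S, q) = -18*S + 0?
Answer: -1632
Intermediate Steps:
A(n) = 6 (A(n) = 5 + 1 = 6)
U(S, q) = -18*S
A(-2)*(U(X(4), 19) - 362) = 6*(-18*(-5) - 362) = 6*(90 - 362) = 6*(-272) = -1632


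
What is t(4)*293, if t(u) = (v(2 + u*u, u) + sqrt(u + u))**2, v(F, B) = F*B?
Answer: 1521256 + 84384*sqrt(2) ≈ 1.6406e+6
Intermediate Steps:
v(F, B) = B*F
t(u) = (u*(2 + u**2) + sqrt(2)*sqrt(u))**2 (t(u) = (u*(2 + u*u) + sqrt(u + u))**2 = (u*(2 + u**2) + sqrt(2*u))**2 = (u*(2 + u**2) + sqrt(2)*sqrt(u))**2)
t(4)*293 = (4*(2 + 4**2) + sqrt(2)*sqrt(4))**2*293 = (4*(2 + 16) + sqrt(2)*2)**2*293 = (4*18 + 2*sqrt(2))**2*293 = (72 + 2*sqrt(2))**2*293 = 293*(72 + 2*sqrt(2))**2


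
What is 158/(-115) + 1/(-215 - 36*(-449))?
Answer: -17806327/12960385 ≈ -1.3739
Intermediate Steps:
158/(-115) + 1/(-215 - 36*(-449)) = 158*(-1/115) - 1/449/(-251) = -158/115 - 1/251*(-1/449) = -158/115 + 1/112699 = -17806327/12960385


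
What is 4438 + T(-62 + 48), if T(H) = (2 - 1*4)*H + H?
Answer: 4452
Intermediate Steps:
T(H) = -H (T(H) = (2 - 4)*H + H = -2*H + H = -H)
4438 + T(-62 + 48) = 4438 - (-62 + 48) = 4438 - 1*(-14) = 4438 + 14 = 4452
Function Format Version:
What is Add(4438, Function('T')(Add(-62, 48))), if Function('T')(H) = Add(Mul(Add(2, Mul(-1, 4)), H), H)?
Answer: 4452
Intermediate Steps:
Function('T')(H) = Mul(-1, H) (Function('T')(H) = Add(Mul(Add(2, -4), H), H) = Add(Mul(-2, H), H) = Mul(-1, H))
Add(4438, Function('T')(Add(-62, 48))) = Add(4438, Mul(-1, Add(-62, 48))) = Add(4438, Mul(-1, -14)) = Add(4438, 14) = 4452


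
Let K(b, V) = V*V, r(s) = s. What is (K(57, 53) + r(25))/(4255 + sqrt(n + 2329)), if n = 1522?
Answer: 463795/696199 - 109*sqrt(3851)/696199 ≈ 0.65647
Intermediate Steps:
K(b, V) = V**2
(K(57, 53) + r(25))/(4255 + sqrt(n + 2329)) = (53**2 + 25)/(4255 + sqrt(1522 + 2329)) = (2809 + 25)/(4255 + sqrt(3851)) = 2834/(4255 + sqrt(3851))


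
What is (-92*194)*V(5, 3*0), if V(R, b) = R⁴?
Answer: -11155000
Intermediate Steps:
(-92*194)*V(5, 3*0) = -92*194*5⁴ = -17848*625 = -11155000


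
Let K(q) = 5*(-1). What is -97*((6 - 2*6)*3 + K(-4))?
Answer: 2231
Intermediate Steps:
K(q) = -5
-97*((6 - 2*6)*3 + K(-4)) = -97*((6 - 2*6)*3 - 5) = -97*((6 - 12)*3 - 5) = -97*(-6*3 - 5) = -97*(-18 - 5) = -97*(-23) = 2231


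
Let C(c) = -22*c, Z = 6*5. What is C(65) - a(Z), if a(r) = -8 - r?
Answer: -1392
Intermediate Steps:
Z = 30
C(65) - a(Z) = -22*65 - (-8 - 1*30) = -1430 - (-8 - 30) = -1430 - 1*(-38) = -1430 + 38 = -1392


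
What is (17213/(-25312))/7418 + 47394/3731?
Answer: 1271263215743/100078433728 ≈ 12.703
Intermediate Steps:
(17213/(-25312))/7418 + 47394/3731 = (17213*(-1/25312))*(1/7418) + 47394*(1/3731) = -2459/3616*1/7418 + 47394/3731 = -2459/26823488 + 47394/3731 = 1271263215743/100078433728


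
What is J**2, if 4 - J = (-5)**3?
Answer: 16641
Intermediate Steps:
J = 129 (J = 4 - 1*(-5)**3 = 4 - 1*(-125) = 4 + 125 = 129)
J**2 = 129**2 = 16641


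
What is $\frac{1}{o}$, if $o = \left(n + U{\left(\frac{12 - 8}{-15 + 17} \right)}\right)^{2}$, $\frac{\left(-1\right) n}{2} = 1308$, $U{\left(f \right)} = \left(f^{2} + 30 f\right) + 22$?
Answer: $\frac{1}{6400900} \approx 1.5623 \cdot 10^{-7}$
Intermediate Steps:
$U{\left(f \right)} = 22 + f^{2} + 30 f$
$n = -2616$ ($n = \left(-2\right) 1308 = -2616$)
$o = 6400900$ ($o = \left(-2616 + \left(22 + \left(\frac{12 - 8}{-15 + 17}\right)^{2} + 30 \frac{12 - 8}{-15 + 17}\right)\right)^{2} = \left(-2616 + \left(22 + \left(\frac{4}{2}\right)^{2} + 30 \cdot \frac{4}{2}\right)\right)^{2} = \left(-2616 + \left(22 + \left(4 \cdot \frac{1}{2}\right)^{2} + 30 \cdot 4 \cdot \frac{1}{2}\right)\right)^{2} = \left(-2616 + \left(22 + 2^{2} + 30 \cdot 2\right)\right)^{2} = \left(-2616 + \left(22 + 4 + 60\right)\right)^{2} = \left(-2616 + 86\right)^{2} = \left(-2530\right)^{2} = 6400900$)
$\frac{1}{o} = \frac{1}{6400900}$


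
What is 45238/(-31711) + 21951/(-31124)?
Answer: -2104075673/986973164 ≈ -2.1318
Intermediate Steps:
45238/(-31711) + 21951/(-31124) = 45238*(-1/31711) + 21951*(-1/31124) = -45238/31711 - 21951/31124 = -2104075673/986973164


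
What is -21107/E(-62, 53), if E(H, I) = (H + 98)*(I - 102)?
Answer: 21107/1764 ≈ 11.965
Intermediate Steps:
E(H, I) = (-102 + I)*(98 + H) (E(H, I) = (98 + H)*(-102 + I) = (-102 + I)*(98 + H))
-21107/E(-62, 53) = -21107/(-9996 - 102*(-62) + 98*53 - 62*53) = -21107/(-9996 + 6324 + 5194 - 3286) = -21107/(-1764) = -21107*(-1/1764) = 21107/1764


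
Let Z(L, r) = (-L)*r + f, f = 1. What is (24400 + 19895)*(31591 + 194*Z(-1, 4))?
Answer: 1442289495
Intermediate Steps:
Z(L, r) = 1 - L*r (Z(L, r) = (-L)*r + 1 = -L*r + 1 = 1 - L*r)
(24400 + 19895)*(31591 + 194*Z(-1, 4)) = (24400 + 19895)*(31591 + 194*(1 - 1*(-1)*4)) = 44295*(31591 + 194*(1 + 4)) = 44295*(31591 + 194*5) = 44295*(31591 + 970) = 44295*32561 = 1442289495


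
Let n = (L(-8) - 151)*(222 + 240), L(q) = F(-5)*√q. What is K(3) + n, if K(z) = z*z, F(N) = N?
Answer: -69753 - 4620*I*√2 ≈ -69753.0 - 6533.7*I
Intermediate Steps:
K(z) = z²
L(q) = -5*√q
n = -69762 - 4620*I*√2 (n = (-10*I*√2 - 151)*(222 + 240) = (-10*I*√2 - 151)*462 = (-151 - 10*I*√2)*462 = -69762 - 4620*I*√2 ≈ -69762.0 - 6533.7*I)
K(3) + n = 3² + (-69762 - 4620*I*√2) = 9 + (-69762 - 4620*I*√2) = -69753 - 4620*I*√2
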